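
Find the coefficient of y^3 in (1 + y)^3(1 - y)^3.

0

Coefficient of y^3 = Σ_{j} C(3,j)·1^j·C(3,3-j)·(-1)^(3-j) for j from 0 to 3.
= (-1) + 9 + (-9) + 1 = 0.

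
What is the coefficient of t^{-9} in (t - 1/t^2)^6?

General term: C(6,j)·(t)^j·(-1/t^2)^(6-j), with t-exponent 1j − 2(6−j) = 3j − 12.
Set 3j − 12 = -9: j = 1.
C(6,1) = 6; 1^1 = 1; (-1)^5 = -1.
Coefficient = 6 · 1 · (-1) = -6.

-6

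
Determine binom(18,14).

C(18,14) = C(18,4) by symmetry.
C(18,4) = (18·17·16·15) / 4! = 73440 / 24 = 3060.

3060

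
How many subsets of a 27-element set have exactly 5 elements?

80730

Choose the 5 positions: C(27,5) = 80730.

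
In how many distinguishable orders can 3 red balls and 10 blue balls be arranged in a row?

Choose positions for the red balls: C(13,3) = 286.

286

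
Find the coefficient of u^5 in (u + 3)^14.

39405366

The general term is C(14,j)·(u)^j·(3)^(14-j); the u^5 term has j = 5.
C(14,5) = 2002.
Coefficient = C(14,5) · 3^9 = 2002 · 19683 = 39405366.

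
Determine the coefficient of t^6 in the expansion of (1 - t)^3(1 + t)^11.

-99

Coefficient of t^6 = Σ_{j} C(3,j)·(-1)^j·C(11,6-j)·1^(6-j) for j from 0 to 3.
= 462 + (-1386) + 990 + (-165) = -99.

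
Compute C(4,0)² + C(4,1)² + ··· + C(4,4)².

By Vandermonde's identity, Σ C(4,j)² = C(8,4) = 70.

70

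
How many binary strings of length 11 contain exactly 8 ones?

165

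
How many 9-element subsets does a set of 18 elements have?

48620

C(18,9) = (18·17·16·15·14·13·12·11·10) / 9! = 17643225600 / 362880 = 48620.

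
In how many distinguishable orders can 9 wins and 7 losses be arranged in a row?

Choose positions for the wins: C(16,9) = 11440.

11440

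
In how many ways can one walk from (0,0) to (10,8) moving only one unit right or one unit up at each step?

43758

Each path is a sequence of 18 steps with 10 rights: C(18,10) = 43758.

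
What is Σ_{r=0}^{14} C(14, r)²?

Σ C(14,r)² is the coefficient of x^14 in (1+x)^14(1+x)^14 = (1+x)^28, i.e. C(28,14) = 40116600.

40116600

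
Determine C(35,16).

4059928950

C(35,16) = (35·34·33·32·31·30·29·28·27·26·25·24·23·22·21·20) / 16! = 84945040381058457600000 / 20922789888000 = 4059928950.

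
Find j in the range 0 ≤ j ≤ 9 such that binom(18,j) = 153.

C(18,j) increases on 0 ≤ j ≤ 9. C(18,1) = 18 and C(18,2) = 153, so j = 2.

2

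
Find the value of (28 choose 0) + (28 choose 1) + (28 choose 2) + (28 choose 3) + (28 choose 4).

24158

1 + 28 + 378 + 3276 + 20475 = 24158.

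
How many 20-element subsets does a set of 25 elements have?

53130

C(25,20) = C(25,5) by symmetry.
C(25,5) = (25·24·23·22·21) / 5! = 6375600 / 120 = 53130.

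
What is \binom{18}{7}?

C(18,7) = (18·17·16·15·14·13·12) / 7! = 160392960 / 5040 = 31824.

31824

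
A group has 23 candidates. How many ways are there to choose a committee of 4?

This is C(23,4) = 8855.

8855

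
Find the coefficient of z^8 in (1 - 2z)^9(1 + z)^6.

1008

Coefficient of z^8 = Σ_{j} C(9,j)·(-2)^j·C(6,8-j)·1^(8-j) for j from 2 to 8.
= 144 + (-4032) + 30240 + (-80640) + 80640 + (-27648) + 2304 = 1008.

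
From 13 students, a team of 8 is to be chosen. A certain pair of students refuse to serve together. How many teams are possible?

825

All 8-subsets: C(13,8) = 1287. Those containing both fixed elements: C(11,6) = 462.
1287 − 462 = 825.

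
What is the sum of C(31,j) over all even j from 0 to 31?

1073741824

Even-j terms of row 31 sum to 2^30 = 1073741824.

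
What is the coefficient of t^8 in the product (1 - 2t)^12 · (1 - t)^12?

16399647

Coefficient of t^8 = Σ_{j} C(12,j)·(-2)^j·C(12,8-j)·(-1)^(8-j) for j from 0 to 8.
= 495 + 19008 + 243936 + 1393920 + 3920400 + 5575680 + 3902976 + 1216512 + 126720 = 16399647.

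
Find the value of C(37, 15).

9364199760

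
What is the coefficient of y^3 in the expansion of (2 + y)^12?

112640

The general term is C(12,j)·(2)^j·(y)^(12-j); the y^3 term has j = 9.
C(12,9) = 220.
Coefficient = C(12,9) · 2^9 = 220 · 512 = 112640.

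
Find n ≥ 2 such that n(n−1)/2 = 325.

n(n−1)/2 = 325 ⇒ n(n−1) = 650. Since 26·25 = 650, n = 26.

26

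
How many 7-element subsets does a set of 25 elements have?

480700

C(25,7) = (25·24·23·22·21·20·19) / 7! = 2422728000 / 5040 = 480700.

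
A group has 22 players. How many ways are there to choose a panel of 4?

7315

This is C(22,4) = 7315.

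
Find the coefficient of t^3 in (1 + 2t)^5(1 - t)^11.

25

Coefficient of t^3 = Σ_{j} C(5,j)·2^j·C(11,3-j)·(-1)^(3-j) for j from 0 to 3.
= (-165) + 550 + (-440) + 80 = 25.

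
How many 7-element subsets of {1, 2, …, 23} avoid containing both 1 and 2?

224808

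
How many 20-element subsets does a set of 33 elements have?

C(33,20) = C(33,13) by symmetry.
C(33,13) = (33·32·31·30·29·28·27·26·25·24·23·22·21) / 13! = 3569119343741952000 / 6227020800 = 573166440.

573166440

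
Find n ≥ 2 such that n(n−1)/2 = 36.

9

n(n−1)/2 = 36 ⇒ n(n−1) = 72. Since 9·8 = 72, n = 9.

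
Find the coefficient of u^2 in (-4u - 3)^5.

The general term is C(5,j)·(-4u)^j·(-3)^(5-j); the u^2 term has j = 2.
C(5,2) = 10.
Coefficient = C(5,2) · (-4)^2 · (-3)^3 = 10 · 16 · (-27) = -4320.

-4320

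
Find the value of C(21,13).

C(21,13) = C(21,8) by symmetry.
C(21,8) = (21·20·19·18·17·16·15·14) / 8! = 8204716800 / 40320 = 203490.

203490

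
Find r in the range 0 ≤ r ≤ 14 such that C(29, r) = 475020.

C(29,r) increases on 0 ≤ r ≤ 14. C(29,5) = 118755 and C(29,6) = 475020, so r = 6.

6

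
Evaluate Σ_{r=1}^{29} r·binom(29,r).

Differentiating (1+x)^29 and setting x=1: Σ r·C(29,r) = 29·2^28 = 7784628224.

7784628224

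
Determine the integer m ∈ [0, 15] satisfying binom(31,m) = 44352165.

10

C(31,m) increases on 0 ≤ m ≤ 15. C(31,9) = 20160075 and C(31,10) = 44352165, so m = 10.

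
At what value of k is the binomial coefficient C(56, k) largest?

C(56,k) is maximized at k = 56/2 = 28.

28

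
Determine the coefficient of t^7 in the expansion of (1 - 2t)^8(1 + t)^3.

96

Coefficient of t^7 = Σ_{j} C(8,j)·(-2)^j·C(3,7-j)·1^(7-j) for j from 4 to 7.
= 1120 + (-5376) + 5376 + (-1024) = 96.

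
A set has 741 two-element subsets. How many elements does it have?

39

n(n−1)/2 = 741 ⇒ n(n−1) = 1482. Since 39·38 = 1482, n = 39.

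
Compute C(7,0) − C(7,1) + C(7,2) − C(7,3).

-20

The partial alternating sum Σ_{k=0}^{3} (−1)^k C(7,k) = (−1)^3 C(6,3) = -20.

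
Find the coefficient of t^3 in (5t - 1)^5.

1250

The general term is C(5,j)·(5t)^j·(-1)^(5-j); the t^3 term has j = 3.
C(5,3) = 10.
Coefficient = C(5,3) · 5^3 = 10 · 125 = 1250.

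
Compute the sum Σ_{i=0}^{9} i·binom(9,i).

Differentiating (1+x)^9 and setting x=1: Σ i·C(9,i) = 9·2^8 = 2304.

2304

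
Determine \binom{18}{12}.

18564

C(18,12) = C(18,6) by symmetry.
C(18,6) = (18·17·16·15·14·13) / 6! = 13366080 / 720 = 18564.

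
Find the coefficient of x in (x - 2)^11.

11264

The general term is C(11,j)·(x)^j·(-2)^(11-j); the x^1 term has j = 1.
C(11,1) = 11.
Coefficient = C(11,1) · (-2)^10 = 11 · 1024 = 11264.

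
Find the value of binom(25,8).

C(25,8) = (25·24·23·22·21·20·19·18) / 8! = 43609104000 / 40320 = 1081575.

1081575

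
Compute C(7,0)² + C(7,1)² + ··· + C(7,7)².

3432

Σ C(7,j)² is the coefficient of x^7 in (1+x)^7(1+x)^7 = (1+x)^14, i.e. C(14,7) = 3432.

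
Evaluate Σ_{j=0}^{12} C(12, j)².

2704156

Σ C(12,j)² is the coefficient of x^12 in (1+x)^12(1+x)^12 = (1+x)^24, i.e. C(24,12) = 2704156.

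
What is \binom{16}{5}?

C(16,5) = (16·15·14·13·12) / 5! = 524160 / 120 = 4368.

4368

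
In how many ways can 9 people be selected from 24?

1307504

This is C(24,9) = 1307504.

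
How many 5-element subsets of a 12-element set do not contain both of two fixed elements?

All 5-subsets: C(12,5) = 792. Those containing both fixed elements: C(10,3) = 120.
792 − 120 = 672.

672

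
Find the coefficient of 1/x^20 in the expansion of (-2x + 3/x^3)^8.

-34992

General term: C(8,j)·(-2x)^j·(3/x^3)^(8-j), with x-exponent 1j − 3(8−j) = 4j − 24.
Set 4j − 24 = -20: j = 1.
C(8,1) = 8; (-2)^1 = -2; 3^7 = 2187.
Coefficient = 8 · (-2) · 2187 = -34992.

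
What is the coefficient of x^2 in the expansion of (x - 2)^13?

-159744

The general term is C(13,j)·(x)^j·(-2)^(13-j); the x^2 term has j = 2.
C(13,2) = 78.
Coefficient = C(13,2) · (-2)^11 = 78 · (-2048) = -159744.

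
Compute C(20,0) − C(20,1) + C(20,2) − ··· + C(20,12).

50388

The partial alternating sum Σ_{k=0}^{12} (−1)^k C(20,k) = (−1)^12 C(19,12) = 50388.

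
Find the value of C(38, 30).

48903492

C(38,30) = C(38,8) by symmetry.
C(38,8) = (38·37·36·35·34·33·32·31) / 8! = 1971788797440 / 40320 = 48903492.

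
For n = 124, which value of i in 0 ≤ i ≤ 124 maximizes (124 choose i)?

62

C(124,i) is maximized at i = 124/2 = 62.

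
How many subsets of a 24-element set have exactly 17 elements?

346104

Choose the 17 positions: C(24,17) = 346104.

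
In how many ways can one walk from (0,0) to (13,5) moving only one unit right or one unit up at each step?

8568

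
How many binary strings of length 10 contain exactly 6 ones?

210

Choose the 6 positions: C(10,6) = 210.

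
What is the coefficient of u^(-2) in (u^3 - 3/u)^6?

General term: C(6,j)·(u^3)^j·(-3/u)^(6-j), with u-exponent 3j − 1(6−j) = 4j − 6.
Set 4j − 6 = -2: j = 1.
C(6,1) = 6; 1^1 = 1; (-3)^5 = -243.
Coefficient = 6 · 1 · (-243) = -1458.

-1458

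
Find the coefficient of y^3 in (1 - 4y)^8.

-3584

The general term is C(8,j)·(1)^j·(-4y)^(8-j); the y^3 term has j = 5.
C(8,5) = 56.
Coefficient = C(8,5) · (-4)^3 = 56 · (-64) = -3584.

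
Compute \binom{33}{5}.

237336

C(33,5) = (33·32·31·30·29) / 5! = 28480320 / 120 = 237336.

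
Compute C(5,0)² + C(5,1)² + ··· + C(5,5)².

252

Σ C(5,r)² is the coefficient of x^5 in (1+x)^5(1+x)^5 = (1+x)^10, i.e. C(10,5) = 252.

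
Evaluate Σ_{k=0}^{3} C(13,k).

378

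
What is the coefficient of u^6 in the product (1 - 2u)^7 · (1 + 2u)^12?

8960

Coefficient of u^6 = Σ_{j} C(7,j)·(-2)^j·C(12,6-j)·2^(6-j) for j from 0 to 6.
= 59136 + (-354816) + 665280 + (-492800) + 147840 + (-16128) + 448 = 8960.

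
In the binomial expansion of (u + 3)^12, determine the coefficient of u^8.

The general term is C(12,j)·(u)^j·(3)^(12-j); the u^8 term has j = 8.
C(12,8) = 495.
Coefficient = C(12,8) · 3^4 = 495 · 81 = 40095.

40095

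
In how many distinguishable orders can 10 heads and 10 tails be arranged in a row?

Choose positions for the heads: C(20,10) = 184756.

184756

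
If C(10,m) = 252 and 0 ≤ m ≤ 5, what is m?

C(10,m) increases on 0 ≤ m ≤ 5. C(10,4) = 210 and C(10,5) = 252, so m = 5.

5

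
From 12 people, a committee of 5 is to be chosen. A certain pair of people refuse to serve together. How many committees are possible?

All 5-subsets: C(12,5) = 792. Those containing both fixed elements: C(10,3) = 120.
792 − 120 = 672.

672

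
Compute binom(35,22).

C(35,22) = C(35,13) by symmetry.
C(35,13) = (35·34·33·32·31·30·29·28·27·26·25·24·23) / 13! = 9193186188426240000 / 6227020800 = 1476337800.

1476337800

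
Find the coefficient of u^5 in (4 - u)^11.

The general term is C(11,j)·(4)^j·(-u)^(11-j); the u^5 term has j = 6.
C(11,6) = 462.
Coefficient = C(11,6) · 4^6 · (-1)^5 = 462 · 4096 · (-1) = -1892352.

-1892352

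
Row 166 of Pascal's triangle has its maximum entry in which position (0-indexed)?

83

C(166,r) is maximized at r = 166/2 = 83.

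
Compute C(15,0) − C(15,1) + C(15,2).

91

The partial alternating sum Σ_{k=0}^{2} (−1)^k C(15,k) = (−1)^2 C(14,2) = 91.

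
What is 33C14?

818809200

C(33,14) = (33·32·31·30·29·28·27·26·25·24·23·22·21·20) / 14! = 71382386874839040000 / 87178291200 = 818809200.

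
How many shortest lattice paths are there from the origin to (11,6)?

12376

Each path is a sequence of 17 steps with 11 rights: C(17,11) = 12376.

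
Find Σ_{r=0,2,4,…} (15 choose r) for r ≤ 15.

Even-r terms of row 15 sum to 2^14 = 16384.

16384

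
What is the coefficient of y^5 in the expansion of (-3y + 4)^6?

The general term is C(6,j)·(-3y)^j·(4)^(6-j); the y^5 term has j = 5.
C(6,5) = 6.
Coefficient = C(6,5) · (-3)^5 · 4^1 = 6 · (-243) · 4 = -5832.

-5832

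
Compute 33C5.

237336

C(33,5) = (33·32·31·30·29) / 5! = 28480320 / 120 = 237336.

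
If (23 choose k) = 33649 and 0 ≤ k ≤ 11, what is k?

C(23,k) increases on 0 ≤ k ≤ 11. C(23,4) = 8855 and C(23,5) = 33649, so k = 5.

5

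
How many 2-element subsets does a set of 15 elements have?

105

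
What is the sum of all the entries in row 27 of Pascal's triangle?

Setting x = 1 in (1+x)^27 gives Σ C(27,k) = 2^27 = 134217728.

134217728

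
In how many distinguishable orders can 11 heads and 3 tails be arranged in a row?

364

Choose positions for the heads: C(14,11) = 364.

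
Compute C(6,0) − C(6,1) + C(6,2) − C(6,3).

The partial alternating sum Σ_{k=0}^{3} (−1)^k C(6,k) = (−1)^3 C(5,3) = -10.

-10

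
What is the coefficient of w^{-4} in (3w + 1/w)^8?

General term: C(8,j)·(3w)^j·(1/w)^(8-j), with w-exponent 1j − 1(8−j) = 2j − 8.
Set 2j − 8 = -4: j = 2.
C(8,2) = 28; 3^2 = 9; 1^6 = 1.
Coefficient = 28 · 9 · 1 = 252.

252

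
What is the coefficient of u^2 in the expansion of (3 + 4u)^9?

1259712

The general term is C(9,j)·(3)^j·(4u)^(9-j); the u^2 term has j = 7.
C(9,7) = 36.
Coefficient = C(9,7) · 3^7 · 4^2 = 36 · 2187 · 16 = 1259712.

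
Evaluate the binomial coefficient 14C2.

C(14,2) = (14·13) / 2! = 182 / 2 = 91.

91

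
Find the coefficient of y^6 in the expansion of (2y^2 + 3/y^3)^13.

29652480

General term: C(13,j)·(2y^2)^j·(3/y^3)^(13-j), with y-exponent 2j − 3(13−j) = 5j − 39.
Set 5j − 39 = 6: j = 9.
C(13,9) = 715; 2^9 = 512; 3^4 = 81.
Coefficient = 715 · 512 · 81 = 29652480.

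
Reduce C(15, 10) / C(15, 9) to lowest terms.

C(n,k+1)/C(n,k) = (n−k)/(k+1) = (15−9)/(9+1) = 6/10 = 3/5.

3/5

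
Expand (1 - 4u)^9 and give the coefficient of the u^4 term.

32256

The general term is C(9,j)·(1)^j·(-4u)^(9-j); the u^4 term has j = 5.
C(9,5) = 126.
Coefficient = C(9,5) · (-4)^4 = 126 · 256 = 32256.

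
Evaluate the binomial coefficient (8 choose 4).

C(8,4) = (8·7·6·5) / 4! = 1680 / 24 = 70.

70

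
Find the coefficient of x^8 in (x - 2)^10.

The general term is C(10,j)·(x)^j·(-2)^(10-j); the x^8 term has j = 8.
C(10,8) = 45.
Coefficient = C(10,8) · (-2)^2 = 45 · 4 = 180.

180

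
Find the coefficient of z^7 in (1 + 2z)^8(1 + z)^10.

359768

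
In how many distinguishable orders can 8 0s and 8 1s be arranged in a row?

12870

Choose positions for the 0s: C(16,8) = 12870.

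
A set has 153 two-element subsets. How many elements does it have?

n(n−1)/2 = 153 ⇒ n(n−1) = 306. Since 18·17 = 306, n = 18.

18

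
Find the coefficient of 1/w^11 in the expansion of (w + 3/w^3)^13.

General term: C(13,j)·(w)^j·(3/w^3)^(13-j), with w-exponent 1j − 3(13−j) = 4j − 39.
Set 4j − 39 = -11: j = 7.
C(13,7) = 1716; 1^7 = 1; 3^6 = 729.
Coefficient = 1716 · 1 · 729 = 1250964.

1250964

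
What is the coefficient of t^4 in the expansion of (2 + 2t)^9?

64512

The general term is C(9,j)·(2)^j·(2t)^(9-j); the t^4 term has j = 5.
C(9,5) = 126.
Coefficient = C(9,5) · 2^5 · 2^4 = 126 · 32 · 16 = 64512.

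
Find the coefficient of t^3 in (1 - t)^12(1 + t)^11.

Coefficient of t^3 = Σ_{j} C(12,j)·(-1)^j·C(11,3-j)·1^(3-j) for j from 0 to 3.
= 165 + (-660) + 726 + (-220) = 11.

11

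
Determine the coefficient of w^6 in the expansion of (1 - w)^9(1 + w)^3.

Coefficient of w^6 = Σ_{j} C(9,j)·(-1)^j·C(3,6-j)·1^(6-j) for j from 3 to 6.
= (-84) + 378 + (-378) + 84 = 0.

0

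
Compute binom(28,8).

C(28,8) = (28·27·26·25·24·23·22·21) / 8! = 125318793600 / 40320 = 3108105.

3108105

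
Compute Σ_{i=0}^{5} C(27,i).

1 + 27 + 351 + 2925 + 17550 + 80730 = 101584.

101584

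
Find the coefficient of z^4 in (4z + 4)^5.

5120

The general term is C(5,j)·(4z)^j·(4)^(5-j); the z^4 term has j = 4.
C(5,4) = 5.
Coefficient = C(5,4) · 4^4 · 4^1 = 5 · 256 · 4 = 5120.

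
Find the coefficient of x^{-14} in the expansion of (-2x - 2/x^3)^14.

General term: C(14,j)·(-2x)^j·(-2/x^3)^(14-j), with x-exponent 1j − 3(14−j) = 4j − 42.
Set 4j − 42 = -14: j = 7.
C(14,7) = 3432; (-2)^7 = -128; (-2)^7 = -128.
Coefficient = 3432 · (-128) · (-128) = 56229888.

56229888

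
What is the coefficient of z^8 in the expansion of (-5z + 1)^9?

3515625

The general term is C(9,j)·(-5z)^j·(1)^(9-j); the z^8 term has j = 8.
C(9,8) = 9.
Coefficient = C(9,8) · (-5)^8 = 9 · 390625 = 3515625.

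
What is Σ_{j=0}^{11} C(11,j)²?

705432

By Vandermonde's identity, Σ C(11,j)² = C(22,11) = 705432.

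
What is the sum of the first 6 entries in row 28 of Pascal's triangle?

122438

1 + 28 + 378 + 3276 + 20475 + 98280 = 122438.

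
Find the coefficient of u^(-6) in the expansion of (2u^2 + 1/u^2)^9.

General term: C(9,j)·(2u^2)^j·(1/u^2)^(9-j), with u-exponent 2j − 2(9−j) = 4j − 18.
Set 4j − 18 = -6: j = 3.
C(9,3) = 84; 2^3 = 8; 1^6 = 1.
Coefficient = 84 · 8 · 1 = 672.

672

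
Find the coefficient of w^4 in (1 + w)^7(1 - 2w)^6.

-5

Coefficient of w^4 = Σ_{j} C(7,j)·1^j·C(6,4-j)·(-2)^(4-j) for j from 0 to 4.
= 240 + (-1120) + 1260 + (-420) + 35 = -5.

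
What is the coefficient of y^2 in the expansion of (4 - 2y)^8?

458752

The general term is C(8,j)·(4)^j·(-2y)^(8-j); the y^2 term has j = 6.
C(8,6) = 28.
Coefficient = C(8,6) · 4^6 · (-2)^2 = 28 · 4096 · 4 = 458752.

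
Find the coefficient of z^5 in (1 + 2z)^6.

192

The general term is C(6,j)·(1)^j·(2z)^(6-j); the z^5 term has j = 1.
C(6,1) = 6.
Coefficient = C(6,1) · 2^5 = 6 · 32 = 192.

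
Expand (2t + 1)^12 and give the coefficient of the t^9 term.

The general term is C(12,j)·(2t)^j·(1)^(12-j); the t^9 term has j = 9.
C(12,9) = 220.
Coefficient = C(12,9) · 2^9 = 220 · 512 = 112640.

112640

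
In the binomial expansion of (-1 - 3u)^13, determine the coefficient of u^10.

-16888014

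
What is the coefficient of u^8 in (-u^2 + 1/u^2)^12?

495

General term: C(12,j)·(-u^2)^j·(1/u^2)^(12-j), with u-exponent 2j − 2(12−j) = 4j − 24.
Set 4j − 24 = 8: j = 8.
C(12,8) = 495; (-1)^8 = 1; 1^4 = 1.
Coefficient = 495 · 1 · 1 = 495.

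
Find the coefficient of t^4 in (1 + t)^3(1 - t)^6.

Coefficient of t^4 = Σ_{j} C(3,j)·1^j·C(6,4-j)·(-1)^(4-j) for j from 0 to 3.
= 15 + (-60) + 45 + (-6) = -6.

-6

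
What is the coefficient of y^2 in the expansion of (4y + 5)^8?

The general term is C(8,j)·(4y)^j·(5)^(8-j); the y^2 term has j = 2.
C(8,2) = 28.
Coefficient = C(8,2) · 4^2 · 5^6 = 28 · 16 · 15625 = 7000000.

7000000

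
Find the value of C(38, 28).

472733756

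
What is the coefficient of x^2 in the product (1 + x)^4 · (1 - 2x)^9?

78

Coefficient of x^2 = Σ_{j} C(4,j)·1^j·C(9,2-j)·(-2)^(2-j) for j from 0 to 2.
= 144 + (-72) + 6 = 78.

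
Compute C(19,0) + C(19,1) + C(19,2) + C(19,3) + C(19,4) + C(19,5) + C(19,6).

1 + 19 + 171 + 969 + 3876 + 11628 + 27132 = 43796.

43796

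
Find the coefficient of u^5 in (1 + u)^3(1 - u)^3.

0

Coefficient of u^5 = Σ_{j} C(3,j)·1^j·C(3,5-j)·(-1)^(5-j) for j from 2 to 3.
= (-3) + 3 = 0.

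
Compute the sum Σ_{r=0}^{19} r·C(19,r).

4980736

Differentiating (1+x)^19 and setting x=1: Σ r·C(19,r) = 19·2^18 = 4980736.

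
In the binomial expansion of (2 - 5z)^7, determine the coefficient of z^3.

-70000

The general term is C(7,j)·(2)^j·(-5z)^(7-j); the z^3 term has j = 4.
C(7,4) = 35.
Coefficient = C(7,4) · 2^4 · (-5)^3 = 35 · 16 · (-125) = -70000.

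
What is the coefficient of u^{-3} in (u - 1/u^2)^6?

General term: C(6,j)·(u)^j·(-1/u^2)^(6-j), with u-exponent 1j − 2(6−j) = 3j − 12.
Set 3j − 12 = -3: j = 3.
C(6,3) = 20; 1^3 = 1; (-1)^3 = -1.
Coefficient = 20 · 1 · (-1) = -20.

-20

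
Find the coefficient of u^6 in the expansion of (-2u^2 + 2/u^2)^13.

General term: C(13,j)·(-2u^2)^j·(2/u^2)^(13-j), with u-exponent 2j − 2(13−j) = 4j − 26.
Set 4j − 26 = 6: j = 8.
C(13,8) = 1287; (-2)^8 = 256; 2^5 = 32.
Coefficient = 1287 · 256 · 32 = 10543104.

10543104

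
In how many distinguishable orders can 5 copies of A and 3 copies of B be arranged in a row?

Choose positions for the A's: C(8,5) = 56.

56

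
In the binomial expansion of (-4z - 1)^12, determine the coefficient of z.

48

The general term is C(12,j)·(-4z)^j·(-1)^(12-j); the z^1 term has j = 1.
C(12,1) = 12.
Coefficient = C(12,1) · (-4)^1 · (-1)^11 = 12 · (-4) · (-1) = 48.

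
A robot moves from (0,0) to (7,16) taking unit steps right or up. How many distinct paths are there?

245157

Each path is a sequence of 23 steps with 7 rights: C(23,7) = 245157.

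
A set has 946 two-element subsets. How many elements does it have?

n(n−1)/2 = 946 ⇒ n(n−1) = 1892. Since 44·43 = 1892, n = 44.

44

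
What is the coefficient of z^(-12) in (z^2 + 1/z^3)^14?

General term: C(14,j)·(z^2)^j·(1/z^3)^(14-j), with z-exponent 2j − 3(14−j) = 5j − 42.
Set 5j − 42 = -12: j = 6.
C(14,6) = 3003; 1^6 = 1; 1^8 = 1.
Coefficient = 3003 · 1 · 1 = 3003.

3003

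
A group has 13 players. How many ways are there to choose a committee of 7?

This is C(13,7) = 1716.

1716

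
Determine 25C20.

C(25,20) = C(25,5) by symmetry.
C(25,5) = (25·24·23·22·21) / 5! = 6375600 / 120 = 53130.

53130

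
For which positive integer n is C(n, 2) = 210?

n(n−1)/2 = 210 ⇒ n(n−1) = 420. Since 21·20 = 420, n = 21.

21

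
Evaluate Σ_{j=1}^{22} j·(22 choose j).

46137344

Since j·C(22,j) = 22·C(21,j−1), the sum is 22·2^21 = 22·2097152 = 46137344.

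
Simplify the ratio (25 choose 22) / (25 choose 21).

C(n,k+1)/C(n,k) = (n−k)/(k+1) = (25−21)/(21+1) = 4/22 = 2/11.

2/11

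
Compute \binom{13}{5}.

C(13,5) = (13·12·11·10·9) / 5! = 154440 / 120 = 1287.

1287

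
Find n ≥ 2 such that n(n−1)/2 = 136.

17

n(n−1)/2 = 136 ⇒ n(n−1) = 272. Since 17·16 = 272, n = 17.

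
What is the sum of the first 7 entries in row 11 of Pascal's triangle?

1 + 11 + 55 + 165 + 330 + 462 + 462 = 1486.

1486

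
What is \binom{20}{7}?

77520

C(20,7) = (20·19·18·17·16·15·14) / 7! = 390700800 / 5040 = 77520.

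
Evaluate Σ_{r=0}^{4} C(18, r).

1 + 18 + 153 + 816 + 3060 = 4048.

4048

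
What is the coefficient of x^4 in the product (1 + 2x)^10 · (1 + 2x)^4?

16016

(1 + 2x)^10(1 + 2x)^4 = (1 + 2x)^14, so the coefficient of x^4 is C(14,4)·2^4 = 1001·16 = 16016.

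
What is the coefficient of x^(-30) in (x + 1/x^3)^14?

364

General term: C(14,j)·(x)^j·(1/x^3)^(14-j), with x-exponent 1j − 3(14−j) = 4j − 42.
Set 4j − 42 = -30: j = 3.
C(14,3) = 364; 1^3 = 1; 1^11 = 1.
Coefficient = 364 · 1 · 1 = 364.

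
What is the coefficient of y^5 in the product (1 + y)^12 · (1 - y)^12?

Coefficient of y^5 = Σ_{j} C(12,j)·1^j·C(12,5-j)·(-1)^(5-j) for j from 0 to 5.
= (-792) + 5940 + (-14520) + 14520 + (-5940) + 792 = 0.

0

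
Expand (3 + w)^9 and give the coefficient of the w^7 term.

The general term is C(9,j)·(3)^j·(w)^(9-j); the w^7 term has j = 2.
C(9,2) = 36.
Coefficient = C(9,2) · 3^2 = 36 · 9 = 324.

324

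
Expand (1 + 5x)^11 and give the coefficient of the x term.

55

The general term is C(11,j)·(1)^j·(5x)^(11-j); the x^1 term has j = 10.
C(11,10) = 11.
Coefficient = C(11,10) · 5^1 = 11 · 5 = 55.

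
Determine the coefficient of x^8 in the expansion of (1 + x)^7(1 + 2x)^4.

1408

Coefficient of x^8 = Σ_{j} C(7,j)·1^j·C(4,8-j)·2^(8-j) for j from 4 to 7.
= 560 + 672 + 168 + 8 = 1408.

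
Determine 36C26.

254186856

C(36,26) = C(36,10) by symmetry.
C(36,10) = (36·35·34·33·32·31·30·29·28·27) / 10! = 922393263052800 / 3628800 = 254186856.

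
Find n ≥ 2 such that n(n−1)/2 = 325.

26

n(n−1)/2 = 325 ⇒ n(n−1) = 650. Since 26·25 = 650, n = 26.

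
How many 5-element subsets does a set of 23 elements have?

33649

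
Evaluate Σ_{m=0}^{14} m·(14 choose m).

114688

Differentiating (1+x)^14 and setting x=1: Σ m·C(14,m) = 14·2^13 = 114688.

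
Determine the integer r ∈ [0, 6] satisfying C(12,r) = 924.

6

C(12,r) increases on 0 ≤ r ≤ 6. C(12,5) = 792 and C(12,6) = 924, so r = 6.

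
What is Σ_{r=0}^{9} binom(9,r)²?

48620

By Vandermonde's identity, Σ C(9,r)² = C(18,9) = 48620.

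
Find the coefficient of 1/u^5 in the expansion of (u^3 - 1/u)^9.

9

General term: C(9,j)·(u^3)^j·(-1/u)^(9-j), with u-exponent 3j − 1(9−j) = 4j − 9.
Set 4j − 9 = -5: j = 1.
C(9,1) = 9; 1^1 = 1; (-1)^8 = 1.
Coefficient = 9 · 1 · 1 = 9.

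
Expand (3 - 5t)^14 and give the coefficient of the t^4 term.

36942530625

The general term is C(14,j)·(3)^j·(-5t)^(14-j); the t^4 term has j = 10.
C(14,10) = 1001.
Coefficient = C(14,10) · 3^10 · (-5)^4 = 1001 · 59049 · 625 = 36942530625.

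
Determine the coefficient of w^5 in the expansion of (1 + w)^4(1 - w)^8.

-8

Coefficient of w^5 = Σ_{j} C(4,j)·1^j·C(8,5-j)·(-1)^(5-j) for j from 0 to 4.
= (-56) + 280 + (-336) + 112 + (-8) = -8.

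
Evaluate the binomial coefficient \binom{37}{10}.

348330136

C(37,10) = (37·36·35·34·33·32·31·30·29·28) / 10! = 1264020397516800 / 3628800 = 348330136.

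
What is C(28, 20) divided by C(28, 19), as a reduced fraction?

9/20

C(n,k+1)/C(n,k) = (n−k)/(k+1) = (28−19)/(19+1) = 9/20.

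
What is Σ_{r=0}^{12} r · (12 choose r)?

Since r·C(12,r) = 12·C(11,r−1), the sum is 12·2^11 = 12·2048 = 24576.

24576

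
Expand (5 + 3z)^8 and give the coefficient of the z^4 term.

3543750

The general term is C(8,j)·(5)^j·(3z)^(8-j); the z^4 term has j = 4.
C(8,4) = 70.
Coefficient = C(8,4) · 5^4 · 3^4 = 70 · 625 · 81 = 3543750.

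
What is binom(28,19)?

6906900

C(28,19) = C(28,9) by symmetry.
C(28,9) = (28·27·26·25·24·23·22·21·20) / 9! = 2506375872000 / 362880 = 6906900.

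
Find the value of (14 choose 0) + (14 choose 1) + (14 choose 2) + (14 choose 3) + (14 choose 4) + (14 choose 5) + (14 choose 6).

6476

1 + 14 + 91 + 364 + 1001 + 2002 + 3003 = 6476.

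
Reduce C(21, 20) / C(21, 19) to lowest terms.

C(n,k+1)/C(n,k) = (n−k)/(k+1) = (21−19)/(19+1) = 2/20 = 1/10.

1/10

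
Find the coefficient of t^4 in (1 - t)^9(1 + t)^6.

Coefficient of t^4 = Σ_{j} C(9,j)·(-1)^j·C(6,4-j)·1^(4-j) for j from 0 to 4.
= 15 + (-180) + 540 + (-504) + 126 = -3.

-3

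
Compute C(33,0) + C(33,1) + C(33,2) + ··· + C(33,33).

8589934592

The entries of row 33 sum to 2^33 = 8589934592.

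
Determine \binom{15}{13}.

105

C(15,13) = C(15,2) by symmetry.
C(15,2) = (15·14) / 2! = 210 / 2 = 105.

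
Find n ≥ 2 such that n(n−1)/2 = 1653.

n(n−1)/2 = 1653 ⇒ n(n−1) = 3306. Since 58·57 = 3306, n = 58.

58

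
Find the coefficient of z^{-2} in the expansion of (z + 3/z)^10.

153090

General term: C(10,j)·(z)^j·(3/z)^(10-j), with z-exponent 1j − 1(10−j) = 2j − 10.
Set 2j − 10 = -2: j = 4.
C(10,4) = 210; 1^4 = 1; 3^6 = 729.
Coefficient = 210 · 1 · 729 = 153090.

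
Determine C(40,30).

847660528

C(40,30) = C(40,10) by symmetry.
C(40,10) = (40·39·38·37·36·35·34·33·32·31) / 10! = 3075990524006400 / 3628800 = 847660528.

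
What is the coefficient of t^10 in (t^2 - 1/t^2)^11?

-165

General term: C(11,j)·(t^2)^j·(-1/t^2)^(11-j), with t-exponent 2j − 2(11−j) = 4j − 22.
Set 4j − 22 = 10: j = 8.
C(11,8) = 165; 1^8 = 1; (-1)^3 = -1.
Coefficient = 165 · 1 · (-1) = -165.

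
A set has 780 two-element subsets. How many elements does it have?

40

n(n−1)/2 = 780 ⇒ n(n−1) = 1560. Since 40·39 = 1560, n = 40.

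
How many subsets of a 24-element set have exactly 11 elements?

2496144

Choose the 11 positions: C(24,11) = 2496144.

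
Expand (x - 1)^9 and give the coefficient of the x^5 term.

126

The general term is C(9,j)·(x)^j·(-1)^(9-j); the x^5 term has j = 5.
C(9,5) = 126.
Coefficient = C(9,5) = 126.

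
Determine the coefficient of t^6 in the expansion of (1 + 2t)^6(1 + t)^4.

Coefficient of t^6 = Σ_{j} C(6,j)·2^j·C(4,6-j)·1^(6-j) for j from 2 to 6.
= 60 + 640 + 1440 + 768 + 64 = 2972.

2972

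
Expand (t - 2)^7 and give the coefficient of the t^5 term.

84

The general term is C(7,j)·(t)^j·(-2)^(7-j); the t^5 term has j = 5.
C(7,5) = 21.
Coefficient = C(7,5) · (-2)^2 = 21 · 4 = 84.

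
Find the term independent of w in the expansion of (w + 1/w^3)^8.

28

General term: C(8,j)·(w)^j·(1/w^3)^(8-j), with w-exponent 1j − 3(8−j) = 4j − 24.
Set 4j − 24 = 0: j = 6.
C(8,6) = 28; 1^6 = 1; 1^2 = 1.
Coefficient = 28 · 1 · 1 = 28.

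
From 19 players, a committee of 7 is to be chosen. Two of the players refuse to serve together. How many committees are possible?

All 7-subsets: C(19,7) = 50388. Those containing both fixed elements: C(17,5) = 6188.
50388 − 6188 = 44200.

44200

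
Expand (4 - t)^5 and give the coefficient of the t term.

The general term is C(5,j)·(4)^j·(-t)^(5-j); the t^1 term has j = 4.
C(5,4) = 5.
Coefficient = C(5,4) · 4^4 · (-1)^1 = 5 · 256 · (-1) = -1280.

-1280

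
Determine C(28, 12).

C(28,12) = (28·27·26·25·24·23·22·21·20·19·18·17) / 12! = 14572069319808000 / 479001600 = 30421755.

30421755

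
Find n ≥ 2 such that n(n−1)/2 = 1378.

n(n−1)/2 = 1378 ⇒ n(n−1) = 2756. Since 53·52 = 2756, n = 53.

53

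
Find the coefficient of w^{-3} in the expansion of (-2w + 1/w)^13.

General term: C(13,j)·(-2w)^j·(1/w)^(13-j), with w-exponent 1j − 1(13−j) = 2j − 13.
Set 2j − 13 = -3: j = 5.
C(13,5) = 1287; (-2)^5 = -32; 1^8 = 1.
Coefficient = 1287 · (-32) · 1 = -41184.

-41184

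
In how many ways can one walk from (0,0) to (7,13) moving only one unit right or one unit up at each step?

77520

Each path is a sequence of 20 steps with 7 rights: C(20,7) = 77520.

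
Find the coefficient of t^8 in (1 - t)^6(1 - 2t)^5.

2360

Coefficient of t^8 = Σ_{j} C(6,j)·(-1)^j·C(5,8-j)·(-2)^(8-j) for j from 3 to 6.
= 640 + 1200 + 480 + 40 = 2360.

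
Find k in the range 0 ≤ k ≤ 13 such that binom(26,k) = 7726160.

C(26,k) increases on 0 ≤ k ≤ 13. C(26,10) = 5311735 and C(26,11) = 7726160, so k = 11.

11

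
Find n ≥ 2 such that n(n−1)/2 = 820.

41

n(n−1)/2 = 820 ⇒ n(n−1) = 1640. Since 41·40 = 1640, n = 41.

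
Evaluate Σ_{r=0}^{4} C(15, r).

1 + 15 + 105 + 455 + 1365 = 1941.

1941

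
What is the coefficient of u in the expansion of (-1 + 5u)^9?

45

The general term is C(9,j)·(-1)^j·(5u)^(9-j); the u^1 term has j = 8.
C(9,8) = 9.
Coefficient = C(9,8) · 5^1 = 9 · 5 = 45.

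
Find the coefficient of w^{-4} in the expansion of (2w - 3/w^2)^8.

General term: C(8,j)·(2w)^j·(-3/w^2)^(8-j), with w-exponent 1j − 2(8−j) = 3j − 16.
Set 3j − 16 = -4: j = 4.
C(8,4) = 70; 2^4 = 16; (-3)^4 = 81.
Coefficient = 70 · 16 · 81 = 90720.

90720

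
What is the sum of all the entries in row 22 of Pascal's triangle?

Setting x = 1 in (1+x)^22 gives Σ C(22,i) = 2^22 = 4194304.

4194304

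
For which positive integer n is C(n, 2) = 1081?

47

n(n−1)/2 = 1081 ⇒ n(n−1) = 2162. Since 47·46 = 2162, n = 47.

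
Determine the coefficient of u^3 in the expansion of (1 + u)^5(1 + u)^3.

56

(1 + u)^5(1 + u)^3 = (1 + u)^8, so the coefficient of u^3 is C(8,3)·1^3 = 56·1 = 56.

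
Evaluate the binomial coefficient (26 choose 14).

C(26,14) = C(26,12) by symmetry.
C(26,12) = (26·25·24·23·22·21·20·19·18·17·16·15) / 12! = 4626053752320000 / 479001600 = 9657700.

9657700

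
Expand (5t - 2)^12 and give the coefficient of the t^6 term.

924000000

The general term is C(12,j)·(5t)^j·(-2)^(12-j); the t^6 term has j = 6.
C(12,6) = 924.
Coefficient = C(12,6) · 5^6 · (-2)^6 = 924 · 15625 · 64 = 924000000.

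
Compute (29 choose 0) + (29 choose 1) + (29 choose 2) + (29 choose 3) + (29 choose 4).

1 + 29 + 406 + 3654 + 23751 = 27841.

27841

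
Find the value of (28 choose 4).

20475

C(28,4) = (28·27·26·25) / 4! = 491400 / 24 = 20475.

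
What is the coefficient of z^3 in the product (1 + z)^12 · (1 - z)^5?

0

Coefficient of z^3 = Σ_{j} C(12,j)·1^j·C(5,3-j)·(-1)^(3-j) for j from 0 to 3.
= (-10) + 120 + (-330) + 220 = 0.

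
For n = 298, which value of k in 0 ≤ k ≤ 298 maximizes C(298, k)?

C(298,k) is maximized at k = 298/2 = 149.

149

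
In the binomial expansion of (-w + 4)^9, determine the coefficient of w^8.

The general term is C(9,j)·(-w)^j·(4)^(9-j); the w^8 term has j = 8.
C(9,8) = 9.
Coefficient = C(9,8) · 4^1 = 9 · 4 = 36.

36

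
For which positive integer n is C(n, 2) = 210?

21

n(n−1)/2 = 210 ⇒ n(n−1) = 420. Since 21·20 = 420, n = 21.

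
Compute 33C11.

C(33,11) = (33·32·31·30·29·28·27·26·25·24·23) / 11! = 7725366544896000 / 39916800 = 193536720.

193536720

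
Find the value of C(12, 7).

C(12,7) = C(12,5) by symmetry.
C(12,5) = (12·11·10·9·8) / 5! = 95040 / 120 = 792.

792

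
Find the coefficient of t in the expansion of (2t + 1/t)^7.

560

General term: C(7,j)·(2t)^j·(1/t)^(7-j), with t-exponent 1j − 1(7−j) = 2j − 7.
Set 2j − 7 = 1: j = 4.
C(7,4) = 35; 2^4 = 16; 1^3 = 1.
Coefficient = 35 · 16 · 1 = 560.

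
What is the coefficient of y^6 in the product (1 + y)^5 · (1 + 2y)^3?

Coefficient of y^6 = Σ_{j} C(5,j)·1^j·C(3,6-j)·2^(6-j) for j from 3 to 5.
= 80 + 60 + 6 = 146.

146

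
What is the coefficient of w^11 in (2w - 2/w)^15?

3440640

General term: C(15,j)·(2w)^j·(-2/w)^(15-j), with w-exponent 1j − 1(15−j) = 2j − 15.
Set 2j − 15 = 11: j = 13.
C(15,13) = 105; 2^13 = 8192; (-2)^2 = 4.
Coefficient = 105 · 8192 · 4 = 3440640.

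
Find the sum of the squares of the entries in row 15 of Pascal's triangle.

By Vandermonde's identity, Σ C(15,j)² = C(30,15) = 155117520.

155117520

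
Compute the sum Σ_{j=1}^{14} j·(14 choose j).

Since j·C(14,j) = 14·C(13,j−1), the sum is 14·2^13 = 14·8192 = 114688.

114688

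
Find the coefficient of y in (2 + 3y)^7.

1344

The general term is C(7,j)·(2)^j·(3y)^(7-j); the y^1 term has j = 6.
C(7,6) = 7.
Coefficient = C(7,6) · 2^6 · 3^1 = 7 · 64 · 3 = 1344.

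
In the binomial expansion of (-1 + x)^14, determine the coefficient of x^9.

-2002

The general term is C(14,j)·(-1)^j·(x)^(14-j); the x^9 term has j = 5.
C(14,5) = 2002.
Coefficient = C(14,5) · (-1)^5 = 2002 · (-1) = -2002.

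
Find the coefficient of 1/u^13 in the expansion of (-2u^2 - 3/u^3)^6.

2916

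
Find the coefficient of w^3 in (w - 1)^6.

-20

The general term is C(6,j)·(w)^j·(-1)^(6-j); the w^3 term has j = 3.
C(6,3) = 20.
Coefficient = C(6,3) · (-1)^3 = 20 · (-1) = -20.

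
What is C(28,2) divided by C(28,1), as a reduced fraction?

C(n,k+1)/C(n,k) = (n−k)/(k+1) = (28−1)/(1+1) = 27/2.

27/2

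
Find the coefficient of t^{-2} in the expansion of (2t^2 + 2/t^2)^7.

4480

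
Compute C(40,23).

C(40,23) = C(40,17) by symmetry.
C(40,17) = (40·39·38·37·36·35·34·33·32·31·30·29·28·27·26·25·24) / 17! = 31560991604212034764800000 / 355687428096000 = 88732378800.

88732378800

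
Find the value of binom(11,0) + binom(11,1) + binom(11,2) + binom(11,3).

232

1 + 11 + 55 + 165 = 232.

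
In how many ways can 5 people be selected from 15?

This is C(15,5) = 3003.

3003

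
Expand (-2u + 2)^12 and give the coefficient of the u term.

-49152

The general term is C(12,j)·(-2u)^j·(2)^(12-j); the u^1 term has j = 1.
C(12,1) = 12.
Coefficient = C(12,1) · (-2)^1 · 2^11 = 12 · (-2) · 2048 = -49152.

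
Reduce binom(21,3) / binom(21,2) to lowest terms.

19/3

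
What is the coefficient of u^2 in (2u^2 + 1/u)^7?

280

General term: C(7,j)·(2u^2)^j·(1/u)^(7-j), with u-exponent 2j − 1(7−j) = 3j − 7.
Set 3j − 7 = 2: j = 3.
C(7,3) = 35; 2^3 = 8; 1^4 = 1.
Coefficient = 35 · 8 · 1 = 280.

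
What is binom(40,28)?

5586853480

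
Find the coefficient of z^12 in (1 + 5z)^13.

The general term is C(13,j)·(1)^j·(5z)^(13-j); the z^12 term has j = 1.
C(13,1) = 13.
Coefficient = C(13,1) · 5^12 = 13 · 244140625 = 3173828125.

3173828125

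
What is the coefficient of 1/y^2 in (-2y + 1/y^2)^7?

560

General term: C(7,j)·(-2y)^j·(1/y^2)^(7-j), with y-exponent 1j − 2(7−j) = 3j − 14.
Set 3j − 14 = -2: j = 4.
C(7,4) = 35; (-2)^4 = 16; 1^3 = 1.
Coefficient = 35 · 16 · 1 = 560.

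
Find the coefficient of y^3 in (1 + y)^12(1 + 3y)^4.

Coefficient of y^3 = Σ_{j} C(12,j)·1^j·C(4,3-j)·3^(3-j) for j from 0 to 3.
= 108 + 648 + 792 + 220 = 1768.

1768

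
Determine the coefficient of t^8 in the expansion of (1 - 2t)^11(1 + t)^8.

Coefficient of t^8 = Σ_{j} C(11,j)·(-2)^j·C(8,8-j)·1^(8-j) for j from 0 to 8.
= 1 + (-176) + 6160 + (-73920) + 369600 + (-827904) + 827904 + (-337920) + 42240 = 5985.

5985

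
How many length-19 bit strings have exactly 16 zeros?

969

Choose the 16 positions: C(19,16) = 969.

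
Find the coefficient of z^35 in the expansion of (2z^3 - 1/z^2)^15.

General term: C(15,j)·(2z^3)^j·(-1/z^2)^(15-j), with z-exponent 3j − 2(15−j) = 5j − 30.
Set 5j − 30 = 35: j = 13.
C(15,13) = 105; 2^13 = 8192; (-1)^2 = 1.
Coefficient = 105 · 8192 · 1 = 860160.

860160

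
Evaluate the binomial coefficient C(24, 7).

346104

C(24,7) = (24·23·22·21·20·19·18) / 7! = 1744364160 / 5040 = 346104.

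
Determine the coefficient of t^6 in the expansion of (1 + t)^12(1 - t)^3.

Coefficient of t^6 = Σ_{j} C(12,j)·1^j·C(3,6-j)·(-1)^(6-j) for j from 3 to 6.
= (-220) + 1485 + (-2376) + 924 = -187.

-187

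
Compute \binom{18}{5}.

C(18,5) = (18·17·16·15·14) / 5! = 1028160 / 120 = 8568.

8568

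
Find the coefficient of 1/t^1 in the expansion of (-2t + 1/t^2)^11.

General term: C(11,j)·(-2t)^j·(1/t^2)^(11-j), with t-exponent 1j − 2(11−j) = 3j − 22.
Set 3j − 22 = -1: j = 7.
C(11,7) = 330; (-2)^7 = -128; 1^4 = 1.
Coefficient = 330 · (-128) · 1 = -42240.

-42240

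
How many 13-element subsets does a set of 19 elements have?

27132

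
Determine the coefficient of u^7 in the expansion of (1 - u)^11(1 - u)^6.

-19448

Coefficient of u^7 = Σ_{j} C(11,j)·(-1)^j·C(6,7-j)·(-1)^(7-j) for j from 1 to 7.
= (-11) + (-330) + (-2475) + (-6600) + (-6930) + (-2772) + (-330) = -19448.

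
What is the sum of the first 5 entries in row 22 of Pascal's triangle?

9109

1 + 22 + 231 + 1540 + 7315 = 9109.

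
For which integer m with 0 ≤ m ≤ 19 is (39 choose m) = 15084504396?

C(39,m) increases on 0 ≤ m ≤ 19. C(39,13) = 8122425444 and C(39,14) = 15084504396, so m = 14.

14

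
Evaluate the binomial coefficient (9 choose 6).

C(9,6) = C(9,3) by symmetry.
C(9,3) = (9·8·7) / 3! = 504 / 6 = 84.

84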